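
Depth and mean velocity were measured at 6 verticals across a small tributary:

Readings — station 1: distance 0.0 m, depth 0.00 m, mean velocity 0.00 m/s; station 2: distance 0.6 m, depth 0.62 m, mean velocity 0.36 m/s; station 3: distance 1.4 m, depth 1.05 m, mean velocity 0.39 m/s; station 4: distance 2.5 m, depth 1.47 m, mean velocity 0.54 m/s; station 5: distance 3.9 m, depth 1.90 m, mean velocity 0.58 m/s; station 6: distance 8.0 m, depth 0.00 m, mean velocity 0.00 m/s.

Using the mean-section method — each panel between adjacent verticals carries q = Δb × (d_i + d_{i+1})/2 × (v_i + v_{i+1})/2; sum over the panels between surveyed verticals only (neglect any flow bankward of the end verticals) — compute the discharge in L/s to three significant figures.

Panel 1-2: Δb = 0.6 m, d̄ = (0.00+0.62)/2 = 0.31, v̄ = (0.00+0.36)/2 = 0.18 → q = 0.6×0.31×0.18 = 0.03348 m³/s
Panel 2-3: Δb = 0.8 m, d̄ = (0.62+1.05)/2 = 0.835, v̄ = (0.36+0.39)/2 = 0.375 → q = 0.8×0.835×0.375 = 0.2505 m³/s
Panel 3-4: Δb = 1.1 m, d̄ = (1.05+1.47)/2 = 1.26, v̄ = (0.39+0.54)/2 = 0.465 → q = 1.1×1.26×0.465 = 0.6445 m³/s
Panel 4-5: Δb = 1.4 m, d̄ = (1.47+1.90)/2 = 1.685, v̄ = (0.54+0.58)/2 = 0.56 → q = 1.4×1.685×0.56 = 1.321 m³/s
Panel 5-6: Δb = 4.1 m, d̄ = (1.90+0.00)/2 = 0.95, v̄ = (0.58+0.00)/2 = 0.29 → q = 4.1×0.95×0.29 = 1.130 m³/s
Q = Σ q = 3.379 m³/s
= 3.379 × 1000 = 3379 L/s

3380 L/s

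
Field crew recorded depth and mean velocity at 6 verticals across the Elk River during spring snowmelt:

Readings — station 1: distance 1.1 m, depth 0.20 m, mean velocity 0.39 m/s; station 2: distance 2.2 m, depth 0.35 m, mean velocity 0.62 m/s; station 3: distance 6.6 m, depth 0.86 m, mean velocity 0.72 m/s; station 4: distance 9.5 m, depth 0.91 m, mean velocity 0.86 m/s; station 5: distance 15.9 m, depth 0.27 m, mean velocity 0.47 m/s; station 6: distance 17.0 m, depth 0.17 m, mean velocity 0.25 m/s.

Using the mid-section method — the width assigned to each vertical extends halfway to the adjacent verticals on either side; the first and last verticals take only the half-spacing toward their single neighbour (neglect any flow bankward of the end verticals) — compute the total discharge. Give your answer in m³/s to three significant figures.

w_1 = (2.2 − 1.1)/2 = 0.55 m; q_1 = 0.39 × 0.20 × 0.55 = 0.04290 m³/s
w_2 = (6.6 − 1.1)/2 = 2.75 m; q_2 = 0.62 × 0.35 × 2.75 = 0.5968 m³/s
w_3 = (9.5 − 2.2)/2 = 3.65 m; q_3 = 0.72 × 0.86 × 3.65 = 2.260 m³/s
w_4 = (15.9 − 6.6)/2 = 4.65 m; q_4 = 0.86 × 0.91 × 4.65 = 3.639 m³/s
w_5 = (17.0 − 9.5)/2 = 3.75 m; q_5 = 0.47 × 0.27 × 3.75 = 0.4759 m³/s
w_6 = (17.0 − 15.9)/2 = 0.55 m; q_6 = 0.25 × 0.17 × 0.55 = 0.02338 m³/s
Q = Σ qᵢ = 7.038 m³/s

7.04 m³/s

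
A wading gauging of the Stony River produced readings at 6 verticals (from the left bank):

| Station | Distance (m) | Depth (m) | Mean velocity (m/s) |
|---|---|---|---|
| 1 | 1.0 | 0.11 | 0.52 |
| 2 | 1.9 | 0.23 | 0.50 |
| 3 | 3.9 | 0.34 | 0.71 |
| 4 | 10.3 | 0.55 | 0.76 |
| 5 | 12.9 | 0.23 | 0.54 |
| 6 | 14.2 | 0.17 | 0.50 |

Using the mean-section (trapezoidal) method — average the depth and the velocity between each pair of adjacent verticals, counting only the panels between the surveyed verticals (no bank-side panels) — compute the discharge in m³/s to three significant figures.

3.31 m³/s

Panel 1-2: Δb = 0.9 m, d̄ = (0.11+0.23)/2 = 0.17, v̄ = (0.52+0.50)/2 = 0.51 → q = 0.9×0.17×0.51 = 0.07803 m³/s
Panel 2-3: Δb = 2 m, d̄ = (0.23+0.34)/2 = 0.285, v̄ = (0.50+0.71)/2 = 0.605 → q = 2×0.285×0.605 = 0.3449 m³/s
Panel 3-4: Δb = 6.4 m, d̄ = (0.34+0.55)/2 = 0.445, v̄ = (0.71+0.76)/2 = 0.735 → q = 6.4×0.445×0.735 = 2.093 m³/s
Panel 4-5: Δb = 2.6 m, d̄ = (0.55+0.23)/2 = 0.39, v̄ = (0.76+0.54)/2 = 0.65 → q = 2.6×0.39×0.65 = 0.6591 m³/s
Panel 5-6: Δb = 1.3 m, d̄ = (0.23+0.17)/2 = 0.2, v̄ = (0.54+0.50)/2 = 0.52 → q = 1.3×0.2×0.52 = 0.1352 m³/s
Q = Σ q = 3.310 m³/s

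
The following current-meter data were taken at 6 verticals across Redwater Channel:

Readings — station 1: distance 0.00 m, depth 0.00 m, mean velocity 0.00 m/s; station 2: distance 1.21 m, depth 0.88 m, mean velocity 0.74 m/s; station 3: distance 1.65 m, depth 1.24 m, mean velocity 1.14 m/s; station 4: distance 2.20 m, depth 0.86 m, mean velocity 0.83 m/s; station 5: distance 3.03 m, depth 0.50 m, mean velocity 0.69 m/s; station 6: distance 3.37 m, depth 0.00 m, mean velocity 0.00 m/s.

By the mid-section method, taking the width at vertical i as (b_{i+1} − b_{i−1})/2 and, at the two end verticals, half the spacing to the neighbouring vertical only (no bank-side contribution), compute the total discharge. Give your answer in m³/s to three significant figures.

w_2 = (1.65 − 0.00)/2 = 0.825 m; q_2 = 0.74 × 0.88 × 0.825 = 0.5372 m³/s
w_3 = (2.20 − 1.21)/2 = 0.495 m; q_3 = 1.14 × 1.24 × 0.495 = 0.6997 m³/s
w_4 = (3.03 − 1.65)/2 = 0.69 m; q_4 = 0.83 × 0.86 × 0.69 = 0.4925 m³/s
w_5 = (3.37 − 2.20)/2 = 0.585 m; q_5 = 0.69 × 0.50 × 0.585 = 0.2018 m³/s
Stations 1, 6 contribute zero (depth or velocity is 0).
Q = Σ qᵢ = 1.931 m³/s

1.93 m³/s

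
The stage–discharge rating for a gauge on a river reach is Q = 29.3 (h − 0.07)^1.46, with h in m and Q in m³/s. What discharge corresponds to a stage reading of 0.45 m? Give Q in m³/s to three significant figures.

7.13 m³/s

Q = 29.3 × (0.45 − 0.07)^1.46 = 29.3 × 0.38^1.46 = 7.134 m³/s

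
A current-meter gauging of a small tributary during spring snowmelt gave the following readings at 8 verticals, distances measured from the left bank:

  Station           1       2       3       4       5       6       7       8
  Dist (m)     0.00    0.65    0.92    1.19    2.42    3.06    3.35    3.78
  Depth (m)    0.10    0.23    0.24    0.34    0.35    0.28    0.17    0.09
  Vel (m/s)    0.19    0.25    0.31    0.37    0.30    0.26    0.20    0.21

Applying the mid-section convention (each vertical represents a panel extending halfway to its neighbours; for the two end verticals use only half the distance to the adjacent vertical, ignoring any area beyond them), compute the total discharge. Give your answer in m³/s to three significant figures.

0.295 m³/s

w_1 = (0.65 − 0.00)/2 = 0.325 m; q_1 = 0.19 × 0.10 × 0.325 = 0.006175 m³/s
w_2 = (0.92 − 0.00)/2 = 0.46 m; q_2 = 0.25 × 0.23 × 0.46 = 0.02645 m³/s
w_3 = (1.19 − 0.65)/2 = 0.27 m; q_3 = 0.31 × 0.24 × 0.27 = 0.02009 m³/s
w_4 = (2.42 − 0.92)/2 = 0.75 m; q_4 = 0.37 × 0.34 × 0.75 = 0.09435 m³/s
w_5 = (3.06 − 1.19)/2 = 0.935 m; q_5 = 0.30 × 0.35 × 0.935 = 0.09818 m³/s
w_6 = (3.35 − 2.42)/2 = 0.465 m; q_6 = 0.26 × 0.28 × 0.465 = 0.03385 m³/s
w_7 = (3.78 − 3.06)/2 = 0.36 m; q_7 = 0.20 × 0.17 × 0.36 = 0.01224 m³/s
w_8 = (3.78 − 3.35)/2 = 0.215 m; q_8 = 0.21 × 0.09 × 0.215 = 0.004064 m³/s
Q = Σ qᵢ = 0.2954 m³/s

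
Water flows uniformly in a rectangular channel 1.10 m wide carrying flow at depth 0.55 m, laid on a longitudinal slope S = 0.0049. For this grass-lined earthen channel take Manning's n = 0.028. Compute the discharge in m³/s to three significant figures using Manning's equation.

0.640 m³/s

A = b·y = 1.10 × 0.55 = 0.6050 m²
P = b + 2y = 1.10 + 2×0.55 = 2.200 m
R = A/P = 0.6050/2.200 = 0.2750 m
Q = (1/n)·A·R^(2/3)·S^(1/2) = (1/0.028) × 0.6050 × 0.2750^(2/3) × 0.0049^(1/2) = 0.6396 m³/s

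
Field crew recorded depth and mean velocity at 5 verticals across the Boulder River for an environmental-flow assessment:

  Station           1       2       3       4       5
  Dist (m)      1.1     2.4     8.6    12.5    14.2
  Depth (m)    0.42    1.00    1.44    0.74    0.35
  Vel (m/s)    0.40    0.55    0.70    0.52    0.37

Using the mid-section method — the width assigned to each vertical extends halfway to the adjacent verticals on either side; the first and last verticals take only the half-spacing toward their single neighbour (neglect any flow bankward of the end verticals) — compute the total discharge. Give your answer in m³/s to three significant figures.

w_1 = (2.4 − 1.1)/2 = 0.65 m; q_1 = 0.40 × 0.42 × 0.65 = 0.1092 m³/s
w_2 = (8.6 − 1.1)/2 = 3.75 m; q_2 = 0.55 × 1.00 × 3.75 = 2.063 m³/s
w_3 = (12.5 − 2.4)/2 = 5.05 m; q_3 = 0.70 × 1.44 × 5.05 = 5.090 m³/s
w_4 = (14.2 − 8.6)/2 = 2.8 m; q_4 = 0.52 × 0.74 × 2.8 = 1.077 m³/s
w_5 = (14.2 − 12.5)/2 = 0.85 m; q_5 = 0.37 × 0.35 × 0.85 = 0.1101 m³/s
Q = Σ qᵢ = 8.450 m³/s

8.45 m³/s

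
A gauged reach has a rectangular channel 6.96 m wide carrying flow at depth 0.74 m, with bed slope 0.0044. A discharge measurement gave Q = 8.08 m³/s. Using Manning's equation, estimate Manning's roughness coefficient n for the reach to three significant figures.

A = b·y = 6.96 × 0.74 = 5.150 m²
P = b + 2y = 6.96 + 2×0.74 = 8.440 m
R = A/P = 5.150/8.440 = 0.6102 m
n = (1/Q)·A·R^(2/3)·S^(1/2) = (1/8.08) × 5.150 × 0.7194 × 0.06633 = 0.03042

0.0304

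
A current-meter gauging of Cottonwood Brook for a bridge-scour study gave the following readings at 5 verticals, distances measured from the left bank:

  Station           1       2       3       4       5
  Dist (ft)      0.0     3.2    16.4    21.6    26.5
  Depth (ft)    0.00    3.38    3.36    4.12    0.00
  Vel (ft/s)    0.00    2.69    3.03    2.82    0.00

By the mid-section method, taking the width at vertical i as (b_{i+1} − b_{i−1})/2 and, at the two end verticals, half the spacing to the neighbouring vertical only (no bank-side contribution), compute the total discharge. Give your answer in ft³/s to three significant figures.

227 ft³/s

w_2 = (16.4 − 0.0)/2 = 8.2 ft; q_2 = 2.69 × 3.38 × 8.2 = 74.56 ft³/s
w_3 = (21.6 − 3.2)/2 = 9.2 ft; q_3 = 3.03 × 3.36 × 9.2 = 93.66 ft³/s
w_4 = (26.5 − 16.4)/2 = 5.05 ft; q_4 = 2.82 × 4.12 × 5.05 = 58.67 ft³/s
Stations 1, 5 contribute zero (depth or velocity is 0).
Q = Σ qᵢ = 226.9 ft³/s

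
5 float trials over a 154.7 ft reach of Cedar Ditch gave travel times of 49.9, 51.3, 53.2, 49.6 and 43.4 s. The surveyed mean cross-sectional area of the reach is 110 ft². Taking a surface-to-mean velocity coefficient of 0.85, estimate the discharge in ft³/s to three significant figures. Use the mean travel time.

292 ft³/s

t̄ = (49.9 + 51.3 + 53.2 + 49.6 + 43.4) / 5 = 49.48 s
v_surface = L / t̄ = 154.7 / 49.48 = 3.127 ft/s
v_mean = 0.85 × 3.127 = 2.658 ft/s
Q = A × v_mean = 110 × 2.658 = 292.3 ft³/s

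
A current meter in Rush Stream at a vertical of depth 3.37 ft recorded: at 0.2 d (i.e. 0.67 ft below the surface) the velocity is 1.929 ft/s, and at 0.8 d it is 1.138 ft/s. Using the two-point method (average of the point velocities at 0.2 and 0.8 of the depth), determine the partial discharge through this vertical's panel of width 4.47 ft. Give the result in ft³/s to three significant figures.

23.1 ft³/s

v̄ = (1.929 + 1.138) / 2 = 1.534 ft/s
q = v̄ × d × w = 1.534 × 3.37 × 4.47 = 23.10 ft³/s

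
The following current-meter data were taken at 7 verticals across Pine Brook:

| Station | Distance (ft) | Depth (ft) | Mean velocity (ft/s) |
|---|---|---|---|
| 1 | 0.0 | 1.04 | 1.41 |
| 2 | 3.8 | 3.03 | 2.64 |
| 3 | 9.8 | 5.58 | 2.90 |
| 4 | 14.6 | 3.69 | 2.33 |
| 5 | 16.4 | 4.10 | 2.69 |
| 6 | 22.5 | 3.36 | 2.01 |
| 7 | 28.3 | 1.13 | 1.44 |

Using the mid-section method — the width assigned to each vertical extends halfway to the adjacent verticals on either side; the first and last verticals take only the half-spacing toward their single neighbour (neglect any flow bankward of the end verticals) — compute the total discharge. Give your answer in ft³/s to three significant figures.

w_1 = (3.8 − 0.0)/2 = 1.9 ft; q_1 = 1.41 × 1.04 × 1.9 = 2.786 ft³/s
w_2 = (9.8 − 0.0)/2 = 4.9 ft; q_2 = 2.64 × 3.03 × 4.9 = 39.20 ft³/s
w_3 = (14.6 − 3.8)/2 = 5.4 ft; q_3 = 2.90 × 5.58 × 5.4 = 87.38 ft³/s
w_4 = (16.4 − 9.8)/2 = 3.3 ft; q_4 = 2.33 × 3.69 × 3.3 = 28.37 ft³/s
w_5 = (22.5 − 14.6)/2 = 3.95 ft; q_5 = 2.69 × 4.10 × 3.95 = 43.56 ft³/s
w_6 = (28.3 − 16.4)/2 = 5.95 ft; q_6 = 2.01 × 3.36 × 5.95 = 40.18 ft³/s
w_7 = (28.3 − 22.5)/2 = 2.9 ft; q_7 = 1.44 × 1.13 × 2.9 = 4.719 ft³/s
Q = Σ qᵢ = 246.2 ft³/s

246 ft³/s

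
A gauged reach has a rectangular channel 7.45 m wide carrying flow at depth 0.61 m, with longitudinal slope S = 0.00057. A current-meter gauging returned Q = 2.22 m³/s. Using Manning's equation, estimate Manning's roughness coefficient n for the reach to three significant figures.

A = b·y = 7.45 × 0.61 = 4.545 m²
P = b + 2y = 7.45 + 2×0.61 = 8.670 m
R = A/P = 4.545/8.670 = 0.5242 m
n = (1/Q)·A·R^(2/3)·S^(1/2) = (1/2.22) × 4.545 × 0.6501 × 0.02387 = 0.03177

0.0318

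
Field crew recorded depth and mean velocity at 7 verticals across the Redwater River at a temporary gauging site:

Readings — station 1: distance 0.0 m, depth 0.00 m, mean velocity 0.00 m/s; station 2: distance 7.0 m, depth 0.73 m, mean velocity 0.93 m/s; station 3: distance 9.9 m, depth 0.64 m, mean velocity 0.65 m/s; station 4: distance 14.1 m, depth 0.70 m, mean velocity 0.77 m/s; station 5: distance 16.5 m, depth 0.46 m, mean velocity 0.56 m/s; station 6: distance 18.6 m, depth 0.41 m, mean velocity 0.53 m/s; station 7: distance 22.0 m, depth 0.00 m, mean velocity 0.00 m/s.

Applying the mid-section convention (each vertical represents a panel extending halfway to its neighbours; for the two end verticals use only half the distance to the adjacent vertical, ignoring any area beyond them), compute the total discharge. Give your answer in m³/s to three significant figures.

7.79 m³/s

w_2 = (9.9 − 0.0)/2 = 4.95 m; q_2 = 0.93 × 0.73 × 4.95 = 3.361 m³/s
w_3 = (14.1 − 7.0)/2 = 3.55 m; q_3 = 0.65 × 0.64 × 3.55 = 1.477 m³/s
w_4 = (16.5 − 9.9)/2 = 3.3 m; q_4 = 0.77 × 0.70 × 3.3 = 1.779 m³/s
w_5 = (18.6 − 14.1)/2 = 2.25 m; q_5 = 0.56 × 0.46 × 2.25 = 0.5796 m³/s
w_6 = (22.0 − 16.5)/2 = 2.75 m; q_6 = 0.53 × 0.41 × 2.75 = 0.5976 m³/s
Stations 1, 7 contribute zero (depth or velocity is 0).
Q = Σ qᵢ = 7.793 m³/s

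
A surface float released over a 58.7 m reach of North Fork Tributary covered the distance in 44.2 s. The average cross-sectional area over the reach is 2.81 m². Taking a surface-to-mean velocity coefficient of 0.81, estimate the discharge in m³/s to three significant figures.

3.02 m³/s

v_surface = L / t̄ = 58.7 / 44.2 = 1.328 m/s
v_mean = 0.81 × 1.328 = 1.076 m/s
Q = A × v_mean = 2.81 × 1.076 = 3.023 m³/s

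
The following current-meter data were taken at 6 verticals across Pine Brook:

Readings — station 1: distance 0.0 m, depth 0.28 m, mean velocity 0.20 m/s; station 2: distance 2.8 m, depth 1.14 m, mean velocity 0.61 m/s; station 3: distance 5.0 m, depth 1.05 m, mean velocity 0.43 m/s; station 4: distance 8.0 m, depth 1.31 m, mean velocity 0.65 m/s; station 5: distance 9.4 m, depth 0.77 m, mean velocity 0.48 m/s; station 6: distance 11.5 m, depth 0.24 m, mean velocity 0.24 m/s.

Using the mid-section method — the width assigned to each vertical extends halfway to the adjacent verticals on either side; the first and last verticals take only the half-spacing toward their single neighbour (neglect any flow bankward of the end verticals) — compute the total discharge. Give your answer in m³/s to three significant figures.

w_1 = (2.8 − 0.0)/2 = 1.4 m; q_1 = 0.20 × 0.28 × 1.4 = 0.07840 m³/s
w_2 = (5.0 − 0.0)/2 = 2.5 m; q_2 = 0.61 × 1.14 × 2.5 = 1.739 m³/s
w_3 = (8.0 − 2.8)/2 = 2.6 m; q_3 = 0.43 × 1.05 × 2.6 = 1.174 m³/s
w_4 = (9.4 − 5.0)/2 = 2.2 m; q_4 = 0.65 × 1.31 × 2.2 = 1.873 m³/s
w_5 = (11.5 − 8.0)/2 = 1.75 m; q_5 = 0.48 × 0.77 × 1.75 = 0.6468 m³/s
w_6 = (11.5 − 9.4)/2 = 1.05 m; q_6 = 0.24 × 0.24 × 1.05 = 0.06048 m³/s
Q = Σ qᵢ = 5.571 m³/s

5.57 m³/s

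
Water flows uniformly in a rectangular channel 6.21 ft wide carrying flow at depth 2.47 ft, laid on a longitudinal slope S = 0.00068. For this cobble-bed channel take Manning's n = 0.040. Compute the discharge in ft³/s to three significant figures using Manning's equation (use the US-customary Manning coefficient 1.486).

A = b·y = 6.21 × 2.47 = 15.34 ft²
P = b + 2y = 6.21 + 2×2.47 = 11.15 ft
R = A/P = 15.34/11.15 = 1.376 ft
Q = (1.486/n)·A·R^(2/3)·S^(1/2) = (1.486/0.040) × 15.34 × 1.376^(2/3) × 0.00068^(1/2) = 18.38 ft³/s

18.4 ft³/s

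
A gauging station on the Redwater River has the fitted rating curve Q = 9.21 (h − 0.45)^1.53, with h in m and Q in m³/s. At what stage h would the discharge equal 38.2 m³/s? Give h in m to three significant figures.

h − h₀ = (Q/C)^(1/b) = (38.2/9.21)^(1/1.53) = 2.534 m
h = 0.45 + 2.534 = 2.984 m

2.98 m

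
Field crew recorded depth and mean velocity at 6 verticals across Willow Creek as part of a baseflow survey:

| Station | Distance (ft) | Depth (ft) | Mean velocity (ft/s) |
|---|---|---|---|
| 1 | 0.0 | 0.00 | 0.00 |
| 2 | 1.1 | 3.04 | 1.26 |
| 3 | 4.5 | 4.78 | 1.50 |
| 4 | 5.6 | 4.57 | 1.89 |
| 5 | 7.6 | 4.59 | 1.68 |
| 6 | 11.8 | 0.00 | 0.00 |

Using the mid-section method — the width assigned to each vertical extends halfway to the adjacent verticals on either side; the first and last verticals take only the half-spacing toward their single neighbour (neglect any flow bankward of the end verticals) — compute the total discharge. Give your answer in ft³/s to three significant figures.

62.0 ft³/s

w_2 = (4.5 − 0.0)/2 = 2.25 ft; q_2 = 1.26 × 3.04 × 2.25 = 8.618 ft³/s
w_3 = (5.6 − 1.1)/2 = 2.25 ft; q_3 = 1.50 × 4.78 × 2.25 = 16.13 ft³/s
w_4 = (7.6 − 4.5)/2 = 1.55 ft; q_4 = 1.89 × 4.57 × 1.55 = 13.39 ft³/s
w_5 = (11.8 − 5.6)/2 = 3.1 ft; q_5 = 1.68 × 4.59 × 3.1 = 23.90 ft³/s
Stations 1, 6 contribute zero (depth or velocity is 0).
Q = Σ qᵢ = 62.04 ft³/s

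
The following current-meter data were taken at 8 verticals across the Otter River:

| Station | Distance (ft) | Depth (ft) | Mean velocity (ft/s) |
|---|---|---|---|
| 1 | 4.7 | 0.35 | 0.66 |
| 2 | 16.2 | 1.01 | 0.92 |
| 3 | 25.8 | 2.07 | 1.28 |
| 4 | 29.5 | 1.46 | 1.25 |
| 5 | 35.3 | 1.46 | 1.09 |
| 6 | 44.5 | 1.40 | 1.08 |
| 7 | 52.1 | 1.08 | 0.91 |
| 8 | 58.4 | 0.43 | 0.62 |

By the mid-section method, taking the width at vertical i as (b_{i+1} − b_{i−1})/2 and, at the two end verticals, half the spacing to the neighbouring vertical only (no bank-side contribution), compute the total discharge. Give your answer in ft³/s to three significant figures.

69.7 ft³/s

w_1 = (16.2 − 4.7)/2 = 5.75 ft; q_1 = 0.66 × 0.35 × 5.75 = 1.328 ft³/s
w_2 = (25.8 − 4.7)/2 = 10.55 ft; q_2 = 0.92 × 1.01 × 10.55 = 9.803 ft³/s
w_3 = (29.5 − 16.2)/2 = 6.65 ft; q_3 = 1.28 × 2.07 × 6.65 = 17.62 ft³/s
w_4 = (35.3 − 25.8)/2 = 4.75 ft; q_4 = 1.25 × 1.46 × 4.75 = 8.669 ft³/s
w_5 = (44.5 − 29.5)/2 = 7.5 ft; q_5 = 1.09 × 1.46 × 7.5 = 11.94 ft³/s
w_6 = (52.1 − 35.3)/2 = 8.4 ft; q_6 = 1.08 × 1.40 × 8.4 = 12.70 ft³/s
w_7 = (58.4 − 44.5)/2 = 6.95 ft; q_7 = 0.91 × 1.08 × 6.95 = 6.830 ft³/s
w_8 = (58.4 − 52.1)/2 = 3.15 ft; q_8 = 0.62 × 0.43 × 3.15 = 0.8398 ft³/s
Q = Σ qᵢ = 69.73 ft³/s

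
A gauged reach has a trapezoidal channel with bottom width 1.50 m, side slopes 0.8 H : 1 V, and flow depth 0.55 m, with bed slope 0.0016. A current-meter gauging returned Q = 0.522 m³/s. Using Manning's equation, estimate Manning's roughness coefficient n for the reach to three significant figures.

0.0419

A = (b + z·y)·y = (1.50 + 0.8×0.55)×0.55 = 1.067 m²
P = b + 2y√(1+z²) = 1.50 + 2×0.55×√(1+0.8²) = 2.909 m
R = A/P = 1.067/2.909 = 0.3668 m
n = (1/Q)·A·R^(2/3)·S^(1/2) = (1/0.522) × 1.067 × 0.5124 × 0.04000 = 0.04190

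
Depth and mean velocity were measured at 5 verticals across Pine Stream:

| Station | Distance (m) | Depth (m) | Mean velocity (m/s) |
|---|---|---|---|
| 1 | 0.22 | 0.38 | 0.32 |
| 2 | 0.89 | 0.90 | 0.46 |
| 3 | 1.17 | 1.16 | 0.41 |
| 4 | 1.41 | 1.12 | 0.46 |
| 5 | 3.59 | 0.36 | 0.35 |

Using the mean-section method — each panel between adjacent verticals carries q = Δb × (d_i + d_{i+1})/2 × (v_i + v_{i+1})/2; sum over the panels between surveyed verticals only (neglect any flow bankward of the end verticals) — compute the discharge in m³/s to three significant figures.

Panel 1-2: Δb = 0.67 m, d̄ = (0.38+0.90)/2 = 0.64, v̄ = (0.32+0.46)/2 = 0.39 → q = 0.67×0.64×0.39 = 0.1672 m³/s
Panel 2-3: Δb = 0.28 m, d̄ = (0.90+1.16)/2 = 1.03, v̄ = (0.46+0.41)/2 = 0.435 → q = 0.28×1.03×0.435 = 0.1255 m³/s
Panel 3-4: Δb = 0.24 m, d̄ = (1.16+1.12)/2 = 1.14, v̄ = (0.41+0.46)/2 = 0.435 → q = 0.24×1.14×0.435 = 0.1190 m³/s
Panel 4-5: Δb = 2.18 m, d̄ = (1.12+0.36)/2 = 0.74, v̄ = (0.46+0.35)/2 = 0.405 → q = 2.18×0.74×0.405 = 0.6533 m³/s
Q = Σ q = 1.065 m³/s

1.07 m³/s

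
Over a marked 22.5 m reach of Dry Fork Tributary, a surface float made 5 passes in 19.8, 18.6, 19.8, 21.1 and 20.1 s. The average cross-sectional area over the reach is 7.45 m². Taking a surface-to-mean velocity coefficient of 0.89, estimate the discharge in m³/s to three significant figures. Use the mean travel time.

7.50 m³/s

t̄ = (19.8 + 18.6 + 19.8 + 21.1 + 20.1) / 5 = 19.88 s
v_surface = L / t̄ = 22.5 / 19.88 = 1.132 m/s
v_mean = 0.89 × 1.132 = 1.007 m/s
Q = A × v_mean = 7.45 × 1.007 = 7.504 m³/s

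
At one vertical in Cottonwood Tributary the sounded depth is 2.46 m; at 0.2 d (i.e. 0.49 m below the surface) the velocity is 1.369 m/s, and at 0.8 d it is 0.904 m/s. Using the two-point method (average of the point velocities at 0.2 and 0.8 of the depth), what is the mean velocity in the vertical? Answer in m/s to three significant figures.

1.14 m/s

v̄ = (1.369 + 0.904) / 2 = 1.137 m/s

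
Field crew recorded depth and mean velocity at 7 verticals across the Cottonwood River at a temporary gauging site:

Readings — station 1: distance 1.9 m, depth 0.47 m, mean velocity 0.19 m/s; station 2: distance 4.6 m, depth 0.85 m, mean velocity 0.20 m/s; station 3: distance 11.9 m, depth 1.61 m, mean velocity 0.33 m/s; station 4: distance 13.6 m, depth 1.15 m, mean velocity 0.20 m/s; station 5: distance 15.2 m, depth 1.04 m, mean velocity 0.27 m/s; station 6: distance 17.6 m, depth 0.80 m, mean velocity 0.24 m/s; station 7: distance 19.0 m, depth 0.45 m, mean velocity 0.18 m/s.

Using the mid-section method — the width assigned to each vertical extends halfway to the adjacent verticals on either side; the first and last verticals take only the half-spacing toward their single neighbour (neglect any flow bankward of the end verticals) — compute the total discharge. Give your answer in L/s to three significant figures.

w_1 = (4.6 − 1.9)/2 = 1.35 m; q_1 = 0.19 × 0.47 × 1.35 = 0.1206 m³/s
w_2 = (11.9 − 1.9)/2 = 5 m; q_2 = 0.20 × 0.85 × 5 = 0.8500 m³/s
w_3 = (13.6 − 4.6)/2 = 4.5 m; q_3 = 0.33 × 1.61 × 4.5 = 2.391 m³/s
w_4 = (15.2 − 11.9)/2 = 1.65 m; q_4 = 0.20 × 1.15 × 1.65 = 0.3795 m³/s
w_5 = (17.6 − 13.6)/2 = 2 m; q_5 = 0.27 × 1.04 × 2 = 0.5616 m³/s
w_6 = (19.0 − 15.2)/2 = 1.9 m; q_6 = 0.24 × 0.80 × 1.9 = 0.3648 m³/s
w_7 = (19.0 − 17.6)/2 = 0.7 m; q_7 = 0.18 × 0.45 × 0.7 = 0.05670 m³/s
Q = Σ qᵢ = 4.724 m³/s
= 4.724 × 1000 = 4724 L/s

4720 L/s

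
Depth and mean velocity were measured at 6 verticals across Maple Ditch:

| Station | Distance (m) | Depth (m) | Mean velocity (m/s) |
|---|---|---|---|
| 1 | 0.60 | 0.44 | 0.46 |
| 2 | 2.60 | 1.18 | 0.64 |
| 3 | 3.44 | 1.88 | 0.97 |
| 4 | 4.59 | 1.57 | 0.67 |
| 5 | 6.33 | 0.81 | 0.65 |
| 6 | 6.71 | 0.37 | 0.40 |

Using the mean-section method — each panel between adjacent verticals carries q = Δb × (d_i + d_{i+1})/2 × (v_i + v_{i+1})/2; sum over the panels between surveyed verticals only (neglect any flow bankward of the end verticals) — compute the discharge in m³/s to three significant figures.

Panel 1-2: Δb = 2 m, d̄ = (0.44+1.18)/2 = 0.81, v̄ = (0.46+0.64)/2 = 0.55 → q = 2×0.81×0.55 = 0.8910 m³/s
Panel 2-3: Δb = 0.84 m, d̄ = (1.18+1.88)/2 = 1.53, v̄ = (0.64+0.97)/2 = 0.805 → q = 0.84×1.53×0.805 = 1.035 m³/s
Panel 3-4: Δb = 1.15 m, d̄ = (1.88+1.57)/2 = 1.725, v̄ = (0.97+0.67)/2 = 0.82 → q = 1.15×1.725×0.82 = 1.627 m³/s
Panel 4-5: Δb = 1.74 m, d̄ = (1.57+0.81)/2 = 1.19, v̄ = (0.67+0.65)/2 = 0.66 → q = 1.74×1.19×0.66 = 1.367 m³/s
Panel 5-6: Δb = 0.38 m, d̄ = (0.81+0.37)/2 = 0.59, v̄ = (0.65+0.40)/2 = 0.525 → q = 0.38×0.59×0.525 = 0.1177 m³/s
Q = Σ q = 5.037 m³/s

5.04 m³/s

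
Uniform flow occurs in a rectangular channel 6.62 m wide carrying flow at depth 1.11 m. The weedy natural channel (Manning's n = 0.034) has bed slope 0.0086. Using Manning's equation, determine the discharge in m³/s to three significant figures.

A = b·y = 6.62 × 1.11 = 7.348 m²
P = b + 2y = 6.62 + 2×1.11 = 8.840 m
R = A/P = 7.348/8.840 = 0.8312 m
Q = (1/n)·A·R^(2/3)·S^(1/2) = (1/0.034) × 7.348 × 0.8312^(2/3) × 0.0086^(1/2) = 17.72 m³/s

17.7 m³/s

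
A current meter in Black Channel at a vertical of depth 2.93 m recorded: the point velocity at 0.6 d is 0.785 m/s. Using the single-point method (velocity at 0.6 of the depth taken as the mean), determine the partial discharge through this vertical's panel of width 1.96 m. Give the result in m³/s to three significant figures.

v̄ = v₀.₆ = 0.785 m/s
q = v̄ × d × w = 0.7850 × 2.93 × 1.96 = 4.508 m³/s

4.51 m³/s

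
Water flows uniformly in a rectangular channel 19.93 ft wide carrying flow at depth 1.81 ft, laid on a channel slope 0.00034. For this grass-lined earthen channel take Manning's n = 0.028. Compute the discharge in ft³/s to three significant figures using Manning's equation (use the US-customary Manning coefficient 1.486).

A = b·y = 19.93 × 1.81 = 36.07 ft²
P = b + 2y = 19.93 + 2×1.81 = 23.55 ft
R = A/P = 36.07/23.55 = 1.532 ft
Q = (1.486/n)·A·R^(2/3)·S^(1/2) = (1.486/0.028) × 36.07 × 1.532^(2/3) × 0.00034^(1/2) = 46.91 ft³/s

46.9 ft³/s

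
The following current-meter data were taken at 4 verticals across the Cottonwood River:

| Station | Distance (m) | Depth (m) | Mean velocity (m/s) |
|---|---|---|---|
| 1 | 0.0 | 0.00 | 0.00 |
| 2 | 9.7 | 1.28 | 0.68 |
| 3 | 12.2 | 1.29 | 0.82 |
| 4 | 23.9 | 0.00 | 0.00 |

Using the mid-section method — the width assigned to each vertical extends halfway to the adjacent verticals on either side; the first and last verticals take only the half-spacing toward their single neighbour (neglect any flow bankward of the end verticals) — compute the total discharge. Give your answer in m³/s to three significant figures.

w_2 = (12.2 − 0.0)/2 = 6.1 m; q_2 = 0.68 × 1.28 × 6.1 = 5.309 m³/s
w_3 = (23.9 − 9.7)/2 = 7.1 m; q_3 = 0.82 × 1.29 × 7.1 = 7.510 m³/s
Stations 1, 4 contribute zero (depth or velocity is 0).
Q = Σ qᵢ = 12.82 m³/s

12.8 m³/s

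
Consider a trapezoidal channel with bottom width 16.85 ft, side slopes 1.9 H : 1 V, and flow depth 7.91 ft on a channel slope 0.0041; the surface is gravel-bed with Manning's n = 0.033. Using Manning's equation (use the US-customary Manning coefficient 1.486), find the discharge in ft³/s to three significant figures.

A = (b + z·y)·y = (16.85 + 1.9×7.91)×7.91 = 252.2 ft²
P = b + 2y√(1+z²) = 16.85 + 2×7.91×√(1+1.9²) = 50.82 ft
R = A/P = 252.2/50.82 = 4.962 ft
Q = (1.486/n)·A·R^(2/3)·S^(1/2) = (1.486/0.033) × 252.2 × 4.962^(2/3) × 0.0041^(1/2) = 2115 ft³/s

2120 ft³/s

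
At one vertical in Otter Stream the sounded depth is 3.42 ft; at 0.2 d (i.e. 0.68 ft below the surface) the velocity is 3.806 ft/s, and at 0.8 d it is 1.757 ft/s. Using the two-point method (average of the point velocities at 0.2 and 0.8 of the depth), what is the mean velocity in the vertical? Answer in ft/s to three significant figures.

2.78 ft/s

v̄ = (3.806 + 1.757) / 2 = 2.782 ft/s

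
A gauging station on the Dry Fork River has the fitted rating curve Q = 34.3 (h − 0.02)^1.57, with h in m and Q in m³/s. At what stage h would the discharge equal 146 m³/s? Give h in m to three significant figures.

h − h₀ = (Q/C)^(1/b) = (146/34.3)^(1/1.57) = 2.516 m
h = 0.02 + 2.516 = 2.536 m

2.54 m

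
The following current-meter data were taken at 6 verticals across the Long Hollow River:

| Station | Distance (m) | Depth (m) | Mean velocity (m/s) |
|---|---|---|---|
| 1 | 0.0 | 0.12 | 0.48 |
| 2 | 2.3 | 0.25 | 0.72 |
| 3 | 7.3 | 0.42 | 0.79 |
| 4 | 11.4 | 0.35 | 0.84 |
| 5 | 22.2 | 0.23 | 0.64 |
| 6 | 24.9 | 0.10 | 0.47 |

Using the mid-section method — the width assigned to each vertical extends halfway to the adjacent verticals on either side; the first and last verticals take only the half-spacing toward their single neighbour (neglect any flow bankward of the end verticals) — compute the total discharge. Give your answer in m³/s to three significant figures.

5.48 m³/s

w_1 = (2.3 − 0.0)/2 = 1.15 m; q_1 = 0.48 × 0.12 × 1.15 = 0.06624 m³/s
w_2 = (7.3 − 0.0)/2 = 3.65 m; q_2 = 0.72 × 0.25 × 3.65 = 0.6570 m³/s
w_3 = (11.4 − 2.3)/2 = 4.55 m; q_3 = 0.79 × 0.42 × 4.55 = 1.510 m³/s
w_4 = (22.2 − 7.3)/2 = 7.45 m; q_4 = 0.84 × 0.35 × 7.45 = 2.190 m³/s
w_5 = (24.9 − 11.4)/2 = 6.75 m; q_5 = 0.64 × 0.23 × 6.75 = 0.9936 m³/s
w_6 = (24.9 − 22.2)/2 = 1.35 m; q_6 = 0.47 × 0.10 × 1.35 = 0.06345 m³/s
Q = Σ qᵢ = 5.480 m³/s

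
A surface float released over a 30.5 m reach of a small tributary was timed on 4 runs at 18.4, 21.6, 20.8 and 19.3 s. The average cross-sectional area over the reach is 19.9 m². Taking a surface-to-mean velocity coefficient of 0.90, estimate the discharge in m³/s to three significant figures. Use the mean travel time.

t̄ = (18.4 + 21.6 + 20.8 + 19.3) / 4 = 20.025 s
v_surface = L / t̄ = 30.5 / 20.025 = 1.523 m/s
v_mean = 0.90 × 1.523 = 1.371 m/s
Q = A × v_mean = 19.9 × 1.371 = 27.28 m³/s

27.3 m³/s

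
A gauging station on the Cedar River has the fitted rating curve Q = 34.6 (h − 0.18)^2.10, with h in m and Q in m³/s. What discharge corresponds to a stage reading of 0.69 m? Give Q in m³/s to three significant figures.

8.41 m³/s

Q = 34.6 × (0.69 − 0.18)^2.10 = 34.6 × 0.51^2.10 = 8.413 m³/s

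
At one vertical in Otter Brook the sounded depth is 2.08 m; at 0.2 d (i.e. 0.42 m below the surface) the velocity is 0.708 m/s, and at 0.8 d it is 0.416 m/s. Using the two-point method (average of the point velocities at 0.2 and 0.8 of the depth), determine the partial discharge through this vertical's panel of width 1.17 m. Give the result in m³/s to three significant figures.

1.37 m³/s

v̄ = (0.708 + 0.416) / 2 = 0.5620 m/s
q = v̄ × d × w = 0.5620 × 2.08 × 1.17 = 1.368 m³/s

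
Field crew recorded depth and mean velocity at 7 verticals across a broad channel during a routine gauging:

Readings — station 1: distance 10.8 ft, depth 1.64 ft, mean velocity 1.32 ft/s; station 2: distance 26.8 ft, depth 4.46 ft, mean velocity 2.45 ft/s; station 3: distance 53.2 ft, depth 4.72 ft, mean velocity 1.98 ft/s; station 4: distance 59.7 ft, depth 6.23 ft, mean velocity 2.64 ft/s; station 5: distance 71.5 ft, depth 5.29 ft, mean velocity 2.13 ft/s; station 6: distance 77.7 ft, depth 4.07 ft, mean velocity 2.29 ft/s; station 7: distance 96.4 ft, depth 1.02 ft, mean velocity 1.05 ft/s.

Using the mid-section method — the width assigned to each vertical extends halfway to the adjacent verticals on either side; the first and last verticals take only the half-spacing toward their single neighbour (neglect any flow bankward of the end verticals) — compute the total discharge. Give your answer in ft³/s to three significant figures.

781 ft³/s

w_1 = (26.8 − 10.8)/2 = 8 ft; q_1 = 1.32 × 1.64 × 8 = 17.32 ft³/s
w_2 = (53.2 − 10.8)/2 = 21.2 ft; q_2 = 2.45 × 4.46 × 21.2 = 231.7 ft³/s
w_3 = (59.7 − 26.8)/2 = 16.45 ft; q_3 = 1.98 × 4.72 × 16.45 = 153.7 ft³/s
w_4 = (71.5 − 53.2)/2 = 9.15 ft; q_4 = 2.64 × 6.23 × 9.15 = 150.5 ft³/s
w_5 = (77.7 − 59.7)/2 = 9 ft; q_5 = 2.13 × 5.29 × 9 = 101.4 ft³/s
w_6 = (96.4 − 71.5)/2 = 12.45 ft; q_6 = 2.29 × 4.07 × 12.45 = 116.0 ft³/s
w_7 = (96.4 − 77.7)/2 = 9.35 ft; q_7 = 1.05 × 1.02 × 9.35 = 10.01 ft³/s
Q = Σ qᵢ = 780.7 ft³/s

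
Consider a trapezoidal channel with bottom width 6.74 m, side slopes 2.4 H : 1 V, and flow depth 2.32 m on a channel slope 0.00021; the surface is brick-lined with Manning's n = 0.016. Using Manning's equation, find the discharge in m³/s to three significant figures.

34.2 m³/s

A = (b + z·y)·y = (6.74 + 2.4×2.32)×2.32 = 28.55 m²
P = b + 2y√(1+z²) = 6.74 + 2×2.32×√(1+2.4²) = 18.80 m
R = A/P = 28.55/18.80 = 1.519 m
Q = (1/n)·A·R^(2/3)·S^(1/2) = (1/0.016) × 28.55 × 1.519^(2/3) × 0.00021^(1/2) = 34.17 m³/s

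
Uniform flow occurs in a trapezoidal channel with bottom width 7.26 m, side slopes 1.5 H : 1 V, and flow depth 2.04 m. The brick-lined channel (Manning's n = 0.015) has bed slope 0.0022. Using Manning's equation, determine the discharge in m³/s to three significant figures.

84.0 m³/s

A = (b + z·y)·y = (7.26 + 1.5×2.04)×2.04 = 21.05 m²
P = b + 2y√(1+z²) = 7.26 + 2×2.04×√(1+1.5²) = 14.62 m
R = A/P = 21.05/14.62 = 1.440 m
Q = (1/n)·A·R^(2/3)·S^(1/2) = (1/0.015) × 21.05 × 1.440^(2/3) × 0.0022^(1/2) = 83.96 m³/s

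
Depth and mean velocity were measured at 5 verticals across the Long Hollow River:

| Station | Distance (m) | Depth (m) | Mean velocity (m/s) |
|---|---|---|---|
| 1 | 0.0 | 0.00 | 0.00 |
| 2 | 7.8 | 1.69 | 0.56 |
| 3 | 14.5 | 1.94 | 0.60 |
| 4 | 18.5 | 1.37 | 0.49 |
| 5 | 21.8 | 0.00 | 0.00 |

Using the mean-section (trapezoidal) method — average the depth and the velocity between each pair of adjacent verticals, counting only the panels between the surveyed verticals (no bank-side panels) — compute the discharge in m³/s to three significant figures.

13.1 m³/s

Panel 1-2: Δb = 7.8 m, d̄ = (0.00+1.69)/2 = 0.845, v̄ = (0.00+0.56)/2 = 0.28 → q = 7.8×0.845×0.28 = 1.845 m³/s
Panel 2-3: Δb = 6.7 m, d̄ = (1.69+1.94)/2 = 1.815, v̄ = (0.56+0.60)/2 = 0.58 → q = 6.7×1.815×0.58 = 7.053 m³/s
Panel 3-4: Δb = 4 m, d̄ = (1.94+1.37)/2 = 1.655, v̄ = (0.60+0.49)/2 = 0.545 → q = 4×1.655×0.545 = 3.608 m³/s
Panel 4-5: Δb = 3.3 m, d̄ = (1.37+0.00)/2 = 0.685, v̄ = (0.49+0.00)/2 = 0.245 → q = 3.3×0.685×0.245 = 0.5538 m³/s
Q = Σ q = 13.06 m³/s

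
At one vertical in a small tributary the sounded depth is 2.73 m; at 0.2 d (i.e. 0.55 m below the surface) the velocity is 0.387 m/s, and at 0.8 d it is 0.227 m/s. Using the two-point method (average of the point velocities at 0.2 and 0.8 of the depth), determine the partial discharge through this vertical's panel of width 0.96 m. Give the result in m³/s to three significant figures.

v̄ = (0.387 + 0.227) / 2 = 0.3070 m/s
q = v̄ × d × w = 0.3070 × 2.73 × 0.96 = 0.8046 m³/s

0.805 m³/s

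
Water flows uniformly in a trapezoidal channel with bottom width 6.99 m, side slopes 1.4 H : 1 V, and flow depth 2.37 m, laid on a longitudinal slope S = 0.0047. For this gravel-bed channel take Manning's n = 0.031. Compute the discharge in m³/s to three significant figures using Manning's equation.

A = (b + z·y)·y = (6.99 + 1.4×2.37)×2.37 = 24.43 m²
P = b + 2y√(1+z²) = 6.99 + 2×2.37×√(1+1.4²) = 15.15 m
R = A/P = 24.43/15.15 = 1.613 m
Q = (1/n)·A·R^(2/3)·S^(1/2) = (1/0.031) × 24.43 × 1.613^(2/3) × 0.0047^(1/2) = 74.31 m³/s

74.3 m³/s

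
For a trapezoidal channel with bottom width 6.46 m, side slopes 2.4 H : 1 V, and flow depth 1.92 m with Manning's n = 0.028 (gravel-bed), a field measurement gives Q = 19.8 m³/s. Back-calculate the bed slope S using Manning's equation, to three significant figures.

0.000484

A = (b + z·y)·y = (6.46 + 2.4×1.92)×1.92 = 21.25 m²
P = b + 2y√(1+z²) = 6.46 + 2×1.92×√(1+2.4²) = 16.44 m
R = A/P = 21.25/16.44 = 1.292 m
S = (Q·n / (1·A·R^(2/3)))² = (19.8×0.028 / (1×21.25×1.186))² = 0.0004835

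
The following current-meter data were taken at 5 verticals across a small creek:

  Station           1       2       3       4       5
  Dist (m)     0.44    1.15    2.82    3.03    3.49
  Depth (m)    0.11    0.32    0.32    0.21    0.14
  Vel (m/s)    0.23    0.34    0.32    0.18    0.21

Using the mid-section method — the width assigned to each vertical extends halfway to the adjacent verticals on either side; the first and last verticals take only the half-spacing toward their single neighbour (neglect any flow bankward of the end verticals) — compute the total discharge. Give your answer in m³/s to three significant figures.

0.254 m³/s

w_1 = (1.15 − 0.44)/2 = 0.355 m; q_1 = 0.23 × 0.11 × 0.355 = 0.008982 m³/s
w_2 = (2.82 − 0.44)/2 = 1.19 m; q_2 = 0.34 × 0.32 × 1.19 = 0.1295 m³/s
w_3 = (3.03 − 1.15)/2 = 0.94 m; q_3 = 0.32 × 0.32 × 0.94 = 0.09626 m³/s
w_4 = (3.49 − 2.82)/2 = 0.335 m; q_4 = 0.18 × 0.21 × 0.335 = 0.01266 m³/s
w_5 = (3.49 − 3.03)/2 = 0.23 m; q_5 = 0.21 × 0.14 × 0.23 = 0.006762 m³/s
Q = Σ qᵢ = 0.2541 m³/s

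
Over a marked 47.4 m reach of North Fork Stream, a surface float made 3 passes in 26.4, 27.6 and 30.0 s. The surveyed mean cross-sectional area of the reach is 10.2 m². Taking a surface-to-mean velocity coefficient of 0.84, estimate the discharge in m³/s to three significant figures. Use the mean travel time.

14.5 m³/s

t̄ = (26.4 + 27.6 + 30.0) / 3 = 28 s
v_surface = L / t̄ = 47.4 / 28 = 1.693 m/s
v_mean = 0.84 × 1.693 = 1.422 m/s
Q = A × v_mean = 10.2 × 1.422 = 14.50 m³/s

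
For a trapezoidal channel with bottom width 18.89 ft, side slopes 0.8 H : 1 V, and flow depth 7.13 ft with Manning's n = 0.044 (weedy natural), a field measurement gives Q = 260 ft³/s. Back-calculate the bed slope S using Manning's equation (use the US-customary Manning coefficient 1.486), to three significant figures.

0.000243

A = (b + z·y)·y = (18.89 + 0.8×7.13)×7.13 = 175.4 ft²
P = b + 2y√(1+z²) = 18.89 + 2×7.13×√(1+0.8²) = 37.15 ft
R = A/P = 175.4/37.15 = 4.720 ft
S = (Q·n / (1.486·A·R^(2/3)))² = (260×0.044 / (1.486×175.4×2.814))² = 0.0002434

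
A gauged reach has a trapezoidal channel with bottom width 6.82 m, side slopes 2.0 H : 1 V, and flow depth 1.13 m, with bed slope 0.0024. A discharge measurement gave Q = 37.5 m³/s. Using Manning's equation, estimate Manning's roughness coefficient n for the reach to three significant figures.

0.0122

A = (b + z·y)·y = (6.82 + 2.0×1.13)×1.13 = 10.26 m²
P = b + 2y√(1+z²) = 6.82 + 2×1.13×√(1+2.0²) = 11.87 m
R = A/P = 10.26/11.87 = 0.8641 m
n = (1/Q)·A·R^(2/3)·S^(1/2) = (1/37.5) × 10.26 × 0.9072 × 0.04899 = 0.01216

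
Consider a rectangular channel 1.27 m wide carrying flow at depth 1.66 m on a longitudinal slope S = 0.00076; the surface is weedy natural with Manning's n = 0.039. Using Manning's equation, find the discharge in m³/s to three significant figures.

A = b·y = 1.27 × 1.66 = 2.108 m²
P = b + 2y = 1.27 + 2×1.66 = 4.590 m
R = A/P = 2.108/4.590 = 0.4593 m
Q = (1/n)·A·R^(2/3)·S^(1/2) = (1/0.039) × 2.108 × 0.4593^(2/3) × 0.00076^(1/2) = 0.8871 m³/s

0.887 m³/s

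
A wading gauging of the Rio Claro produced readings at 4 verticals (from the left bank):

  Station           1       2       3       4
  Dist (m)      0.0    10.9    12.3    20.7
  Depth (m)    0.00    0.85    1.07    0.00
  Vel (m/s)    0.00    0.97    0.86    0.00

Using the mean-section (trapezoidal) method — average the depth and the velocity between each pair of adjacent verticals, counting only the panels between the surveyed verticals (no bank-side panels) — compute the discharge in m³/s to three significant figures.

5.41 m³/s

Panel 1-2: Δb = 10.9 m, d̄ = (0.00+0.85)/2 = 0.425, v̄ = (0.00+0.97)/2 = 0.485 → q = 10.9×0.425×0.485 = 2.247 m³/s
Panel 2-3: Δb = 1.4 m, d̄ = (0.85+1.07)/2 = 0.96, v̄ = (0.97+0.86)/2 = 0.915 → q = 1.4×0.96×0.915 = 1.230 m³/s
Panel 3-4: Δb = 8.4 m, d̄ = (1.07+0.00)/2 = 0.535, v̄ = (0.86+0.00)/2 = 0.43 → q = 8.4×0.535×0.43 = 1.932 m³/s
Q = Σ q = 5.409 m³/s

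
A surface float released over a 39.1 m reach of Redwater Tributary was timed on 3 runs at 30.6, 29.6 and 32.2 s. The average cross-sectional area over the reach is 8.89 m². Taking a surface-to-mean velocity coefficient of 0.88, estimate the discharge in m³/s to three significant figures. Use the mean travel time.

t̄ = (30.6 + 29.6 + 32.2) / 3 = 30.8 s
v_surface = L / t̄ = 39.1 / 30.8 = 1.269 m/s
v_mean = 0.88 × 1.269 = 1.117 m/s
Q = A × v_mean = 8.89 × 1.117 = 9.931 m³/s

9.93 m³/s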